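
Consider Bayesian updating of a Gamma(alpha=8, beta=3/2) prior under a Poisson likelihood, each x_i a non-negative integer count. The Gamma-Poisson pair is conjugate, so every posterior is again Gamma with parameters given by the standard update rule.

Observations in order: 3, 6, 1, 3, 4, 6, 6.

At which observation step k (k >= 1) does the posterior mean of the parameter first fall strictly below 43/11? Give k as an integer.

k = 4

obs 1: x=3 → posterior Gamma(11, 5/2)
obs 2: x=6 → posterior Gamma(17, 7/2)
obs 3: x=1 → posterior Gamma(18, 9/2)
obs 4: x=3 → posterior Gamma(21, 11/2)
obs 5: x=4 → posterior Gamma(25, 13/2)
obs 6: x=6 → posterior Gamma(31, 15/2)
obs 7: x=6 → posterior Gamma(37, 17/2)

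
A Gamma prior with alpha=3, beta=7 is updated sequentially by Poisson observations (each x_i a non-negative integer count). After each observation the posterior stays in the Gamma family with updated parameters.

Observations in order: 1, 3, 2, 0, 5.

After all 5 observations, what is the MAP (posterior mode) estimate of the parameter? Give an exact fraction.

obs 1: x=1 → posterior Gamma(4, 8)
obs 2: x=3 → posterior Gamma(7, 9)
obs 3: x=2 → posterior Gamma(9, 10)
obs 4: x=0 → posterior Gamma(9, 11)
obs 5: x=5 → posterior Gamma(14, 12)

13/12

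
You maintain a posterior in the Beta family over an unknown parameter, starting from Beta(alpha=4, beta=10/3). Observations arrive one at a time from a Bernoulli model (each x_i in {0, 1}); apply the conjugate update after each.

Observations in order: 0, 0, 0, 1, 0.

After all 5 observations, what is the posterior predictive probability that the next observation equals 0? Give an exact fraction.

22/37

obs 1: x=0 → posterior Beta(4, 13/3)
obs 2: x=0 → posterior Beta(4, 16/3)
obs 3: x=0 → posterior Beta(4, 19/3)
obs 4: x=1 → posterior Beta(5, 19/3)
obs 5: x=0 → posterior Beta(5, 22/3)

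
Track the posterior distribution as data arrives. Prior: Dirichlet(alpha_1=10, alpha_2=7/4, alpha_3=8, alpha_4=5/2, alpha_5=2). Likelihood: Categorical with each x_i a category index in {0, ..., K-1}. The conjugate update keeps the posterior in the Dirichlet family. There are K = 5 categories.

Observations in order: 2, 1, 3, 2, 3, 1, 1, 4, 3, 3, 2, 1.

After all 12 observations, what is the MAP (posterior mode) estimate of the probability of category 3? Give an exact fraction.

22/125

obs 1: x=2 → posterior Dirichlet(10, 7/4, 9, 5/2, 2)
obs 2: x=1 → posterior Dirichlet(10, 11/4, 9, 5/2, 2)
obs 3: x=3 → posterior Dirichlet(10, 11/4, 9, 7/2, 2)
obs 4: x=2 → posterior Dirichlet(10, 11/4, 10, 7/2, 2)
obs 5: x=3 → posterior Dirichlet(10, 11/4, 10, 9/2, 2)
obs 6: x=1 → posterior Dirichlet(10, 15/4, 10, 9/2, 2)
obs 7: x=1 → posterior Dirichlet(10, 19/4, 10, 9/2, 2)
obs 8: x=4 → posterior Dirichlet(10, 19/4, 10, 9/2, 3)
obs 9: x=3 → posterior Dirichlet(10, 19/4, 10, 11/2, 3)
obs 10: x=3 → posterior Dirichlet(10, 19/4, 10, 13/2, 3)
obs 11: x=2 → posterior Dirichlet(10, 19/4, 11, 13/2, 3)
obs 12: x=1 → posterior Dirichlet(10, 23/4, 11, 13/2, 3)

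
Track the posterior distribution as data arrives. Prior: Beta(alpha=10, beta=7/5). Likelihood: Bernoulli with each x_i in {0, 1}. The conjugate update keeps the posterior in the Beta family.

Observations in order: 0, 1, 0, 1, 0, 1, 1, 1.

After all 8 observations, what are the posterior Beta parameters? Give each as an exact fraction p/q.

obs 1: x=0 → posterior Beta(10, 12/5)
obs 2: x=1 → posterior Beta(11, 12/5)
obs 3: x=0 → posterior Beta(11, 17/5)
obs 4: x=1 → posterior Beta(12, 17/5)
obs 5: x=0 → posterior Beta(12, 22/5)
obs 6: x=1 → posterior Beta(13, 22/5)
obs 7: x=1 → posterior Beta(14, 22/5)
obs 8: x=1 → posterior Beta(15, 22/5)

alpha=15, beta=22/5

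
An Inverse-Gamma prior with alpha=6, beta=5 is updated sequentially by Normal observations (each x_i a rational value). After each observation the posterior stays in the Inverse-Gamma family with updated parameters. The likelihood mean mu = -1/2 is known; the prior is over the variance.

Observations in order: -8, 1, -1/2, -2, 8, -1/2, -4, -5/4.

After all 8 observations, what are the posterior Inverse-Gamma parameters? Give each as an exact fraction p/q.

obs 1: x=-8 → posterior Inverse-Gamma(13/2, 265/8)
obs 2: x=1 → posterior Inverse-Gamma(7, 137/4)
obs 3: x=-1/2 → posterior Inverse-Gamma(15/2, 137/4)
obs 4: x=-2 → posterior Inverse-Gamma(8, 283/8)
obs 5: x=8 → posterior Inverse-Gamma(17/2, 143/2)
obs 6: x=-1/2 → posterior Inverse-Gamma(9, 143/2)
obs 7: x=-4 → posterior Inverse-Gamma(19/2, 621/8)
obs 8: x=-5/4 → posterior Inverse-Gamma(10, 2493/32)

alpha=10, beta=2493/32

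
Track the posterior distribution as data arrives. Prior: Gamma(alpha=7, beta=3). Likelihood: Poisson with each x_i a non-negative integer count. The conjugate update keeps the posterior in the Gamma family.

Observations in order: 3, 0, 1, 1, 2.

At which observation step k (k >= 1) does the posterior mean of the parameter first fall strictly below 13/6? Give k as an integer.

obs 1: x=3 → posterior Gamma(10, 4)
obs 2: x=0 → posterior Gamma(10, 5)
obs 3: x=1 → posterior Gamma(11, 6)
obs 4: x=1 → posterior Gamma(12, 7)
obs 5: x=2 → posterior Gamma(14, 8)

k = 2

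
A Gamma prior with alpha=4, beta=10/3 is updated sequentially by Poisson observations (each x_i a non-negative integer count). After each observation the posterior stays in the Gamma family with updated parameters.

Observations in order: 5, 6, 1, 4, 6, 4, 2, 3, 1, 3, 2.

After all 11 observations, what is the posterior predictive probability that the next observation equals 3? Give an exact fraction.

3125509298165524256086846539697777609179748293367551175451153907558515901/14499218478636235458724212498884876134115392554385091342194073607923040256

obs 1: x=5 → posterior Gamma(9, 13/3)
obs 2: x=6 → posterior Gamma(15, 16/3)
obs 3: x=1 → posterior Gamma(16, 19/3)
obs 4: x=4 → posterior Gamma(20, 22/3)
obs 5: x=6 → posterior Gamma(26, 25/3)
obs 6: x=4 → posterior Gamma(30, 28/3)
obs 7: x=2 → posterior Gamma(32, 31/3)
obs 8: x=3 → posterior Gamma(35, 34/3)
obs 9: x=1 → posterior Gamma(36, 37/3)
obs 10: x=3 → posterior Gamma(39, 40/3)
obs 11: x=2 → posterior Gamma(41, 43/3)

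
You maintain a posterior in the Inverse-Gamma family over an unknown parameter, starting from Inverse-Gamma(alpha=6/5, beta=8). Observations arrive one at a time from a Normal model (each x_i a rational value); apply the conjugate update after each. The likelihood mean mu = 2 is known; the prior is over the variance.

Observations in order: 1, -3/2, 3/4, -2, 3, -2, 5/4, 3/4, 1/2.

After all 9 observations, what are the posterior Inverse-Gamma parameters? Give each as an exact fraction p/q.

obs 1: x=1 → posterior Inverse-Gamma(17/10, 17/2)
obs 2: x=-3/2 → posterior Inverse-Gamma(11/5, 117/8)
obs 3: x=3/4 → posterior Inverse-Gamma(27/10, 493/32)
obs 4: x=-2 → posterior Inverse-Gamma(16/5, 749/32)
obs 5: x=3 → posterior Inverse-Gamma(37/10, 765/32)
obs 6: x=-2 → posterior Inverse-Gamma(21/5, 1021/32)
obs 7: x=5/4 → posterior Inverse-Gamma(47/10, 515/16)
obs 8: x=3/4 → posterior Inverse-Gamma(26/5, 1055/32)
obs 9: x=1/2 → posterior Inverse-Gamma(57/10, 1091/32)

alpha=57/10, beta=1091/32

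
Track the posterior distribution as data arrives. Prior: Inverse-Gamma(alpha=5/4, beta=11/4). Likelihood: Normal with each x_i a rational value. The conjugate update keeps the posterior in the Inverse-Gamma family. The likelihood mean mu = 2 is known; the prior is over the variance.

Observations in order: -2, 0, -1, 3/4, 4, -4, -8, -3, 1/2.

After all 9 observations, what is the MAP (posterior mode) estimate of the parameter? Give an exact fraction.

3253/216

obs 1: x=-2 → posterior Inverse-Gamma(7/4, 43/4)
obs 2: x=0 → posterior Inverse-Gamma(9/4, 51/4)
obs 3: x=-1 → posterior Inverse-Gamma(11/4, 69/4)
obs 4: x=3/4 → posterior Inverse-Gamma(13/4, 577/32)
obs 5: x=4 → posterior Inverse-Gamma(15/4, 641/32)
obs 6: x=-4 → posterior Inverse-Gamma(17/4, 1217/32)
obs 7: x=-8 → posterior Inverse-Gamma(19/4, 2817/32)
obs 8: x=-3 → posterior Inverse-Gamma(21/4, 3217/32)
obs 9: x=1/2 → posterior Inverse-Gamma(23/4, 3253/32)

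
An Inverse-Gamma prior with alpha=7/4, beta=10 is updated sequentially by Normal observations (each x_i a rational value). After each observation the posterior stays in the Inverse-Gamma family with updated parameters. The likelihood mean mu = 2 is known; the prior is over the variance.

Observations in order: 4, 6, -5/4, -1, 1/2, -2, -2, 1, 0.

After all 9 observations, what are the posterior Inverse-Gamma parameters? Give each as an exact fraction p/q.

obs 1: x=4 → posterior Inverse-Gamma(9/4, 12)
obs 2: x=6 → posterior Inverse-Gamma(11/4, 20)
obs 3: x=-5/4 → posterior Inverse-Gamma(13/4, 809/32)
obs 4: x=-1 → posterior Inverse-Gamma(15/4, 953/32)
obs 5: x=1/2 → posterior Inverse-Gamma(17/4, 989/32)
obs 6: x=-2 → posterior Inverse-Gamma(19/4, 1245/32)
obs 7: x=-2 → posterior Inverse-Gamma(21/4, 1501/32)
obs 8: x=1 → posterior Inverse-Gamma(23/4, 1517/32)
obs 9: x=0 → posterior Inverse-Gamma(25/4, 1581/32)

alpha=25/4, beta=1581/32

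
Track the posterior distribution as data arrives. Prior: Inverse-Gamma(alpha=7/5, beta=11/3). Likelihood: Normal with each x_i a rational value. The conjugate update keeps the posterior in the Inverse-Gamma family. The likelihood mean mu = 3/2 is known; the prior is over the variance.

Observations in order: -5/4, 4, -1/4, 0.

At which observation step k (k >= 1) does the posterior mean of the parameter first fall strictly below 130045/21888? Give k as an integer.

obs 1: x=-5/4 → posterior Inverse-Gamma(19/10, 715/96)
obs 2: x=4 → posterior Inverse-Gamma(12/5, 1015/96)
obs 3: x=-1/4 → posterior Inverse-Gamma(29/10, 581/48)
obs 4: x=0 → posterior Inverse-Gamma(17/5, 635/48)

k = 4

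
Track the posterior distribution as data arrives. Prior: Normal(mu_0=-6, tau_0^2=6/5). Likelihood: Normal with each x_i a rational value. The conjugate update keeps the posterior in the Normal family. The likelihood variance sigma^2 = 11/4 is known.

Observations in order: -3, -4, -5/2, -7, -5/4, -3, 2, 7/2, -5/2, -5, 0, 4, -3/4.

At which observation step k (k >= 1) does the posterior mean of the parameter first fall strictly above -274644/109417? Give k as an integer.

k = 12

obs 1: x=-3 → posterior Normal(-402/79, 66/79)
obs 2: x=-4 → posterior Normal(-498/103, 66/103)
obs 3: x=-5/2 → posterior Normal(-558/127, 66/127)
obs 4: x=-7 → posterior Normal(-726/151, 66/151)
obs 5: x=-5/4 → posterior Normal(-108/25, 66/175)
obs 6: x=-3 → posterior Normal(-828/199, 66/199)
obs 7: x=2 → posterior Normal(-780/223, 66/223)
obs 8: x=7/2 → posterior Normal(-696/247, 66/247)
obs 9: x=-5/2 → posterior Normal(-756/271, 66/271)
obs 10: x=-5 → posterior Normal(-876/295, 66/295)
obs 11: x=0 → posterior Normal(-876/319, 6/29)
obs 12: x=4 → posterior Normal(-780/343, 66/343)
obs 13: x=-3/4 → posterior Normal(-798/367, 66/367)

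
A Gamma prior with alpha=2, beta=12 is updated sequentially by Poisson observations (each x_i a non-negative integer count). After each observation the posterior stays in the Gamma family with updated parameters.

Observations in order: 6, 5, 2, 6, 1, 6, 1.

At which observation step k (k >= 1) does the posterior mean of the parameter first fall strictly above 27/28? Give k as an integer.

obs 1: x=6 → posterior Gamma(8, 13)
obs 2: x=5 → posterior Gamma(13, 14)
obs 3: x=2 → posterior Gamma(15, 15)
obs 4: x=6 → posterior Gamma(21, 16)
obs 5: x=1 → posterior Gamma(22, 17)
obs 6: x=6 → posterior Gamma(28, 18)
obs 7: x=1 → posterior Gamma(29, 19)

k = 3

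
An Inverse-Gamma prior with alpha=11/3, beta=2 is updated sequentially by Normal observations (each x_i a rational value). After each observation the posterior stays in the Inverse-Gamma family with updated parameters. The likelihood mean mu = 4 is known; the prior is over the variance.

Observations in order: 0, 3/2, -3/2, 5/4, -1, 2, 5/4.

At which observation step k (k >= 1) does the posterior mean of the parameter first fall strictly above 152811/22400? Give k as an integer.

k = 4

obs 1: x=0 → posterior Inverse-Gamma(25/6, 10)
obs 2: x=3/2 → posterior Inverse-Gamma(14/3, 105/8)
obs 3: x=-3/2 → posterior Inverse-Gamma(31/6, 113/4)
obs 4: x=5/4 → posterior Inverse-Gamma(17/3, 1025/32)
obs 5: x=-1 → posterior Inverse-Gamma(37/6, 1425/32)
obs 6: x=2 → posterior Inverse-Gamma(20/3, 1489/32)
obs 7: x=5/4 → posterior Inverse-Gamma(43/6, 805/16)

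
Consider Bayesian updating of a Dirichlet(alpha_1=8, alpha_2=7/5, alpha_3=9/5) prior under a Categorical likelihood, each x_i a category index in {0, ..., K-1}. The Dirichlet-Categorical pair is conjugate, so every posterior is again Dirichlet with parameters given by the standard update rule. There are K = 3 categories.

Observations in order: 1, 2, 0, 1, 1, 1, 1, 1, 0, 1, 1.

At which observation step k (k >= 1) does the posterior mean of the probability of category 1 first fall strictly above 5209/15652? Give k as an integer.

obs 1: x=1 → posterior Dirichlet(8, 12/5, 9/5)
obs 2: x=2 → posterior Dirichlet(8, 12/5, 14/5)
obs 3: x=0 → posterior Dirichlet(9, 12/5, 14/5)
obs 4: x=1 → posterior Dirichlet(9, 17/5, 14/5)
obs 5: x=1 → posterior Dirichlet(9, 22/5, 14/5)
obs 6: x=1 → posterior Dirichlet(9, 27/5, 14/5)
obs 7: x=1 → posterior Dirichlet(9, 32/5, 14/5)
obs 8: x=1 → posterior Dirichlet(9, 37/5, 14/5)
obs 9: x=0 → posterior Dirichlet(10, 37/5, 14/5)
obs 10: x=1 → posterior Dirichlet(10, 42/5, 14/5)
obs 11: x=1 → posterior Dirichlet(10, 47/5, 14/5)

k = 7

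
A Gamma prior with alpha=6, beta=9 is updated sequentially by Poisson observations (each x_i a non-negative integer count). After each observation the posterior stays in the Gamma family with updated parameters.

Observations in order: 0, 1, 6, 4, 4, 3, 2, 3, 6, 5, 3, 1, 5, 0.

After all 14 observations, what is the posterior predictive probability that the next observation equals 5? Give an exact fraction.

15222927972462632859568583025640190771112278180272033525230058738938761155/339943743361217755524662780954444014962624346343916619739026663127201611776

obs 1: x=0 → posterior Gamma(6, 10)
obs 2: x=1 → posterior Gamma(7, 11)
obs 3: x=6 → posterior Gamma(13, 12)
obs 4: x=4 → posterior Gamma(17, 13)
obs 5: x=4 → posterior Gamma(21, 14)
obs 6: x=3 → posterior Gamma(24, 15)
obs 7: x=2 → posterior Gamma(26, 16)
obs 8: x=3 → posterior Gamma(29, 17)
obs 9: x=6 → posterior Gamma(35, 18)
obs 10: x=5 → posterior Gamma(40, 19)
obs 11: x=3 → posterior Gamma(43, 20)
obs 12: x=1 → posterior Gamma(44, 21)
obs 13: x=5 → posterior Gamma(49, 22)
obs 14: x=0 → posterior Gamma(49, 23)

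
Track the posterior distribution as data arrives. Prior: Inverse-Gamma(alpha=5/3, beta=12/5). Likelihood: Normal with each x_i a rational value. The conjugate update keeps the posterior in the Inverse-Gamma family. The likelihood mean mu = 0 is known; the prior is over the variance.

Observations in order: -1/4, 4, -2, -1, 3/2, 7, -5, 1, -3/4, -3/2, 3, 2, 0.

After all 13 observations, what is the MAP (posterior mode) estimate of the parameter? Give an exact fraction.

obs 1: x=-1/4 → posterior Inverse-Gamma(13/6, 389/160)
obs 2: x=4 → posterior Inverse-Gamma(8/3, 1669/160)
obs 3: x=-2 → posterior Inverse-Gamma(19/6, 1989/160)
obs 4: x=-1 → posterior Inverse-Gamma(11/3, 2069/160)
obs 5: x=3/2 → posterior Inverse-Gamma(25/6, 2249/160)
obs 6: x=7 → posterior Inverse-Gamma(14/3, 6169/160)
obs 7: x=-5 → posterior Inverse-Gamma(31/6, 8169/160)
obs 8: x=1 → posterior Inverse-Gamma(17/3, 8249/160)
obs 9: x=-3/4 → posterior Inverse-Gamma(37/6, 4147/80)
obs 10: x=-3/2 → posterior Inverse-Gamma(20/3, 4237/80)
obs 11: x=3 → posterior Inverse-Gamma(43/6, 4597/80)
obs 12: x=2 → posterior Inverse-Gamma(23/3, 4757/80)
obs 13: x=0 → posterior Inverse-Gamma(49/6, 4757/80)

14271/2200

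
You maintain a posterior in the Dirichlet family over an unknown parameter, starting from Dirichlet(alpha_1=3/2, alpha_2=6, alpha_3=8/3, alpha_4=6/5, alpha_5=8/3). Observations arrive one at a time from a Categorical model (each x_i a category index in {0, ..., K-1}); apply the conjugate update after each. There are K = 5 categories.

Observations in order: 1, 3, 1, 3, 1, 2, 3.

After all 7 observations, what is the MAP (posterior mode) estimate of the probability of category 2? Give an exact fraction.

80/481

obs 1: x=1 → posterior Dirichlet(3/2, 7, 8/3, 6/5, 8/3)
obs 2: x=3 → posterior Dirichlet(3/2, 7, 8/3, 11/5, 8/3)
obs 3: x=1 → posterior Dirichlet(3/2, 8, 8/3, 11/5, 8/3)
obs 4: x=3 → posterior Dirichlet(3/2, 8, 8/3, 16/5, 8/3)
obs 5: x=1 → posterior Dirichlet(3/2, 9, 8/3, 16/5, 8/3)
obs 6: x=2 → posterior Dirichlet(3/2, 9, 11/3, 16/5, 8/3)
obs 7: x=3 → posterior Dirichlet(3/2, 9, 11/3, 21/5, 8/3)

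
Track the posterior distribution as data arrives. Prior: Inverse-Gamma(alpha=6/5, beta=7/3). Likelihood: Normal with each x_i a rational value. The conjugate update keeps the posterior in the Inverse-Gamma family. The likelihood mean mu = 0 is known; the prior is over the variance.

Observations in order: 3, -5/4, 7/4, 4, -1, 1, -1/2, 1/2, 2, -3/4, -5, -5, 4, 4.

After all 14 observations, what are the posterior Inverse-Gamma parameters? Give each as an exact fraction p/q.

obs 1: x=3 → posterior Inverse-Gamma(17/10, 41/6)
obs 2: x=-5/4 → posterior Inverse-Gamma(11/5, 731/96)
obs 3: x=7/4 → posterior Inverse-Gamma(27/10, 439/48)
obs 4: x=4 → posterior Inverse-Gamma(16/5, 823/48)
obs 5: x=-1 → posterior Inverse-Gamma(37/10, 847/48)
obs 6: x=1 → posterior Inverse-Gamma(21/5, 871/48)
obs 7: x=-1/2 → posterior Inverse-Gamma(47/10, 877/48)
obs 8: x=1/2 → posterior Inverse-Gamma(26/5, 883/48)
obs 9: x=2 → posterior Inverse-Gamma(57/10, 979/48)
obs 10: x=-3/4 → posterior Inverse-Gamma(31/5, 1985/96)
obs 11: x=-5 → posterior Inverse-Gamma(67/10, 3185/96)
obs 12: x=-5 → posterior Inverse-Gamma(36/5, 4385/96)
obs 13: x=4 → posterior Inverse-Gamma(77/10, 5153/96)
obs 14: x=4 → posterior Inverse-Gamma(41/5, 5921/96)

alpha=41/5, beta=5921/96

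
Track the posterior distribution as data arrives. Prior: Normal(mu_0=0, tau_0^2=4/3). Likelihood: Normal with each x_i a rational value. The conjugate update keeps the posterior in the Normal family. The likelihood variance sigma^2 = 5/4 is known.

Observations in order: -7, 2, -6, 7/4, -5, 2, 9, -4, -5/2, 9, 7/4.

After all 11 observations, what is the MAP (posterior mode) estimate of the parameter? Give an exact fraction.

16/191

obs 1: x=-7 → posterior Normal(-112/31, 20/31)
obs 2: x=2 → posterior Normal(-80/47, 20/47)
obs 3: x=-6 → posterior Normal(-176/63, 20/63)
obs 4: x=7/4 → posterior Normal(-148/79, 20/79)
obs 5: x=-5 → posterior Normal(-12/5, 4/19)
obs 6: x=2 → posterior Normal(-196/111, 20/111)
obs 7: x=9 → posterior Normal(-52/127, 20/127)
obs 8: x=-4 → posterior Normal(-116/143, 20/143)
obs 9: x=-5/2 → posterior Normal(-52/53, 20/159)
obs 10: x=9 → posterior Normal(-12/175, 4/35)
obs 11: x=7/4 → posterior Normal(16/191, 20/191)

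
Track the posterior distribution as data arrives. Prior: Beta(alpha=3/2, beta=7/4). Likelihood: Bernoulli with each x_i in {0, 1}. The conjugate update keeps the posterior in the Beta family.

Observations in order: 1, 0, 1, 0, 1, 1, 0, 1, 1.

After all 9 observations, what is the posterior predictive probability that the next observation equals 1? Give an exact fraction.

30/49

obs 1: x=1 → posterior Beta(5/2, 7/4)
obs 2: x=0 → posterior Beta(5/2, 11/4)
obs 3: x=1 → posterior Beta(7/2, 11/4)
obs 4: x=0 → posterior Beta(7/2, 15/4)
obs 5: x=1 → posterior Beta(9/2, 15/4)
obs 6: x=1 → posterior Beta(11/2, 15/4)
obs 7: x=0 → posterior Beta(11/2, 19/4)
obs 8: x=1 → posterior Beta(13/2, 19/4)
obs 9: x=1 → posterior Beta(15/2, 19/4)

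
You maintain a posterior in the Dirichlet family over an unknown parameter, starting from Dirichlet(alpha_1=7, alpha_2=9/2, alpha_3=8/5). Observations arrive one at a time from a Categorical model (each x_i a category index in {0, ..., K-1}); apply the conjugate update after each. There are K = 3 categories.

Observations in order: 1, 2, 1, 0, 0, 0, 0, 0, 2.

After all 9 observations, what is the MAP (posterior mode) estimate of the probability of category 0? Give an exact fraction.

obs 1: x=1 → posterior Dirichlet(7, 11/2, 8/5)
obs 2: x=2 → posterior Dirichlet(7, 11/2, 13/5)
obs 3: x=1 → posterior Dirichlet(7, 13/2, 13/5)
obs 4: x=0 → posterior Dirichlet(8, 13/2, 13/5)
obs 5: x=0 → posterior Dirichlet(9, 13/2, 13/5)
obs 6: x=0 → posterior Dirichlet(10, 13/2, 13/5)
obs 7: x=0 → posterior Dirichlet(11, 13/2, 13/5)
obs 8: x=0 → posterior Dirichlet(12, 13/2, 13/5)
obs 9: x=2 → posterior Dirichlet(12, 13/2, 18/5)

110/191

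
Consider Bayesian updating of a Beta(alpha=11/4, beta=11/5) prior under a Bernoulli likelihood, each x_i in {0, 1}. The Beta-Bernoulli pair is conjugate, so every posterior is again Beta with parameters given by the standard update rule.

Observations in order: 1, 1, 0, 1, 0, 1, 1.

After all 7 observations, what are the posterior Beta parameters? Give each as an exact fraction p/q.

alpha=31/4, beta=21/5

obs 1: x=1 → posterior Beta(15/4, 11/5)
obs 2: x=1 → posterior Beta(19/4, 11/5)
obs 3: x=0 → posterior Beta(19/4, 16/5)
obs 4: x=1 → posterior Beta(23/4, 16/5)
obs 5: x=0 → posterior Beta(23/4, 21/5)
obs 6: x=1 → posterior Beta(27/4, 21/5)
obs 7: x=1 → posterior Beta(31/4, 21/5)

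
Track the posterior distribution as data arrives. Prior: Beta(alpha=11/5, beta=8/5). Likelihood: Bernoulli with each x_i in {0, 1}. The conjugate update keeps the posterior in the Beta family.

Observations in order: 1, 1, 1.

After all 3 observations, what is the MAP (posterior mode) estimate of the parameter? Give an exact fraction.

obs 1: x=1 → posterior Beta(16/5, 8/5)
obs 2: x=1 → posterior Beta(21/5, 8/5)
obs 3: x=1 → posterior Beta(26/5, 8/5)

7/8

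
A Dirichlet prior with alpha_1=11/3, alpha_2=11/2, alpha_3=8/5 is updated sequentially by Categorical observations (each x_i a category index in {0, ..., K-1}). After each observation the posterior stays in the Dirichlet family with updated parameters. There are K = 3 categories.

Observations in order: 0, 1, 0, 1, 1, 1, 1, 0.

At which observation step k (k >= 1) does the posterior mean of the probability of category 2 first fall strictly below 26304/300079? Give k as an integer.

k = 8

obs 1: x=0 → posterior Dirichlet(14/3, 11/2, 8/5)
obs 2: x=1 → posterior Dirichlet(14/3, 13/2, 8/5)
obs 3: x=0 → posterior Dirichlet(17/3, 13/2, 8/5)
obs 4: x=1 → posterior Dirichlet(17/3, 15/2, 8/5)
obs 5: x=1 → posterior Dirichlet(17/3, 17/2, 8/5)
obs 6: x=1 → posterior Dirichlet(17/3, 19/2, 8/5)
obs 7: x=1 → posterior Dirichlet(17/3, 21/2, 8/5)
obs 8: x=0 → posterior Dirichlet(20/3, 21/2, 8/5)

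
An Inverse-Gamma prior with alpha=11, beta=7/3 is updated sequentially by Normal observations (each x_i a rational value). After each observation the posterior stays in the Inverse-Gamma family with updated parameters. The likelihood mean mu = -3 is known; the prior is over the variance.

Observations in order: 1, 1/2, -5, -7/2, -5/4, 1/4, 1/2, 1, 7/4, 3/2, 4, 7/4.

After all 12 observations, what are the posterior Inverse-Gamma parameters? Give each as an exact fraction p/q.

alpha=17, beta=2321/24

obs 1: x=1 → posterior Inverse-Gamma(23/2, 31/3)
obs 2: x=1/2 → posterior Inverse-Gamma(12, 395/24)
obs 3: x=-5 → posterior Inverse-Gamma(25/2, 443/24)
obs 4: x=-7/2 → posterior Inverse-Gamma(13, 223/12)
obs 5: x=-5/4 → posterior Inverse-Gamma(27/2, 1931/96)
obs 6: x=1/4 → posterior Inverse-Gamma(14, 1219/48)
obs 7: x=1/2 → posterior Inverse-Gamma(29/2, 1513/48)
obs 8: x=1 → posterior Inverse-Gamma(15, 1897/48)
obs 9: x=7/4 → posterior Inverse-Gamma(31/2, 4877/96)
obs 10: x=3/2 → posterior Inverse-Gamma(16, 5849/96)
obs 11: x=4 → posterior Inverse-Gamma(33/2, 8201/96)
obs 12: x=7/4 → posterior Inverse-Gamma(17, 2321/24)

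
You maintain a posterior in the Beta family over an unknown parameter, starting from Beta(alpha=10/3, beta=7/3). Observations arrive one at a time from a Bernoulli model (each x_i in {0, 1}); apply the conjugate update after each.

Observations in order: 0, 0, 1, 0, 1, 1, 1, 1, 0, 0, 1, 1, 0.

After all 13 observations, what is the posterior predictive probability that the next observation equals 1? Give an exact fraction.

31/56

obs 1: x=0 → posterior Beta(10/3, 10/3)
obs 2: x=0 → posterior Beta(10/3, 13/3)
obs 3: x=1 → posterior Beta(13/3, 13/3)
obs 4: x=0 → posterior Beta(13/3, 16/3)
obs 5: x=1 → posterior Beta(16/3, 16/3)
obs 6: x=1 → posterior Beta(19/3, 16/3)
obs 7: x=1 → posterior Beta(22/3, 16/3)
obs 8: x=1 → posterior Beta(25/3, 16/3)
obs 9: x=0 → posterior Beta(25/3, 19/3)
obs 10: x=0 → posterior Beta(25/3, 22/3)
obs 11: x=1 → posterior Beta(28/3, 22/3)
obs 12: x=1 → posterior Beta(31/3, 22/3)
obs 13: x=0 → posterior Beta(31/3, 25/3)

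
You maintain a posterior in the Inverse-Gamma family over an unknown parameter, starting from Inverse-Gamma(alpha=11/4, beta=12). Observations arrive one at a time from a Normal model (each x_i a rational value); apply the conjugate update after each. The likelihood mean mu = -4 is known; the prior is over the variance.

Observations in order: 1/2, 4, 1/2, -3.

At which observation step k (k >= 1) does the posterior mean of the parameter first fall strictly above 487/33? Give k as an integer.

k = 2

obs 1: x=1/2 → posterior Inverse-Gamma(13/4, 177/8)
obs 2: x=4 → posterior Inverse-Gamma(15/4, 433/8)
obs 3: x=1/2 → posterior Inverse-Gamma(17/4, 257/4)
obs 4: x=-3 → posterior Inverse-Gamma(19/4, 259/4)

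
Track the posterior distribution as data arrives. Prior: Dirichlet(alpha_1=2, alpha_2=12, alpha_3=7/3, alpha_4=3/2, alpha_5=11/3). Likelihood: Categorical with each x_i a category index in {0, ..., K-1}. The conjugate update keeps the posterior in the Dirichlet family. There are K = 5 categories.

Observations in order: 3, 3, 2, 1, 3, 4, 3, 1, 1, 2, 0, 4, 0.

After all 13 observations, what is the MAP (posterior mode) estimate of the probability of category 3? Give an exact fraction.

obs 1: x=3 → posterior Dirichlet(2, 12, 7/3, 5/2, 11/3)
obs 2: x=3 → posterior Dirichlet(2, 12, 7/3, 7/2, 11/3)
obs 3: x=2 → posterior Dirichlet(2, 12, 10/3, 7/2, 11/3)
obs 4: x=1 → posterior Dirichlet(2, 13, 10/3, 7/2, 11/3)
obs 5: x=3 → posterior Dirichlet(2, 13, 10/3, 9/2, 11/3)
obs 6: x=4 → posterior Dirichlet(2, 13, 10/3, 9/2, 14/3)
obs 7: x=3 → posterior Dirichlet(2, 13, 10/3, 11/2, 14/3)
obs 8: x=1 → posterior Dirichlet(2, 14, 10/3, 11/2, 14/3)
obs 9: x=1 → posterior Dirichlet(2, 15, 10/3, 11/2, 14/3)
obs 10: x=2 → posterior Dirichlet(2, 15, 13/3, 11/2, 14/3)
obs 11: x=0 → posterior Dirichlet(3, 15, 13/3, 11/2, 14/3)
obs 12: x=4 → posterior Dirichlet(3, 15, 13/3, 11/2, 17/3)
obs 13: x=0 → posterior Dirichlet(4, 15, 13/3, 11/2, 17/3)

9/59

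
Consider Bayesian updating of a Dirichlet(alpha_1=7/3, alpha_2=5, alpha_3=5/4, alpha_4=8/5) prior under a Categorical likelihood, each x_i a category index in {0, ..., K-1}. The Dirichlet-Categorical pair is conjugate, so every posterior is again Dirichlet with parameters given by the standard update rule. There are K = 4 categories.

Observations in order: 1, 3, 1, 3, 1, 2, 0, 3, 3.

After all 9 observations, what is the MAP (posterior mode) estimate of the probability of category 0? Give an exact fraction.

140/911

obs 1: x=1 → posterior Dirichlet(7/3, 6, 5/4, 8/5)
obs 2: x=3 → posterior Dirichlet(7/3, 6, 5/4, 13/5)
obs 3: x=1 → posterior Dirichlet(7/3, 7, 5/4, 13/5)
obs 4: x=3 → posterior Dirichlet(7/3, 7, 5/4, 18/5)
obs 5: x=1 → posterior Dirichlet(7/3, 8, 5/4, 18/5)
obs 6: x=2 → posterior Dirichlet(7/3, 8, 9/4, 18/5)
obs 7: x=0 → posterior Dirichlet(10/3, 8, 9/4, 18/5)
obs 8: x=3 → posterior Dirichlet(10/3, 8, 9/4, 23/5)
obs 9: x=3 → posterior Dirichlet(10/3, 8, 9/4, 28/5)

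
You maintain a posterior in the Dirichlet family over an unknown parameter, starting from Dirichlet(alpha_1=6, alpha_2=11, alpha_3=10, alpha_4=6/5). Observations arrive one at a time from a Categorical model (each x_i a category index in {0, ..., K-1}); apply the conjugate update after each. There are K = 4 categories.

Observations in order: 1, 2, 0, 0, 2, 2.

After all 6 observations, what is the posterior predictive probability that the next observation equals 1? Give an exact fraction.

obs 1: x=1 → posterior Dirichlet(6, 12, 10, 6/5)
obs 2: x=2 → posterior Dirichlet(6, 12, 11, 6/5)
obs 3: x=0 → posterior Dirichlet(7, 12, 11, 6/5)
obs 4: x=0 → posterior Dirichlet(8, 12, 11, 6/5)
obs 5: x=2 → posterior Dirichlet(8, 12, 12, 6/5)
obs 6: x=2 → posterior Dirichlet(8, 12, 13, 6/5)

20/57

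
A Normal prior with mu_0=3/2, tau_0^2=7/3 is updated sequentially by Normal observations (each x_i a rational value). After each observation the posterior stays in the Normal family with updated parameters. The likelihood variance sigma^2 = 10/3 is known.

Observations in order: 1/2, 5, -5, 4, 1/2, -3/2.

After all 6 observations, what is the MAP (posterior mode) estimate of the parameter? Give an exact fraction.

79/104

obs 1: x=1/2 → posterior Normal(37/34, 70/51)
obs 2: x=5 → posterior Normal(107/48, 35/36)
obs 3: x=-5 → posterior Normal(37/62, 70/93)
obs 4: x=4 → posterior Normal(93/76, 35/57)
obs 5: x=1/2 → posterior Normal(10/9, 14/27)
obs 6: x=-3/2 → posterior Normal(79/104, 35/78)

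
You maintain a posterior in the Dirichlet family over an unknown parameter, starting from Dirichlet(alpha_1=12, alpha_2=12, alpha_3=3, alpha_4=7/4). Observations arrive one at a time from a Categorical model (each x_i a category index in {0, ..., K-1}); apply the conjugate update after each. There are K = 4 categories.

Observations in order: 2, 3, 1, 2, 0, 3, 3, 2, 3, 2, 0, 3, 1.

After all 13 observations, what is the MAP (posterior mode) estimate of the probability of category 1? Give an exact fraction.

obs 1: x=2 → posterior Dirichlet(12, 12, 4, 7/4)
obs 2: x=3 → posterior Dirichlet(12, 12, 4, 11/4)
obs 3: x=1 → posterior Dirichlet(12, 13, 4, 11/4)
obs 4: x=2 → posterior Dirichlet(12, 13, 5, 11/4)
obs 5: x=0 → posterior Dirichlet(13, 13, 5, 11/4)
obs 6: x=3 → posterior Dirichlet(13, 13, 5, 15/4)
obs 7: x=3 → posterior Dirichlet(13, 13, 5, 19/4)
obs 8: x=2 → posterior Dirichlet(13, 13, 6, 19/4)
obs 9: x=3 → posterior Dirichlet(13, 13, 6, 23/4)
obs 10: x=2 → posterior Dirichlet(13, 13, 7, 23/4)
obs 11: x=0 → posterior Dirichlet(14, 13, 7, 23/4)
obs 12: x=3 → posterior Dirichlet(14, 13, 7, 27/4)
obs 13: x=1 → posterior Dirichlet(14, 14, 7, 27/4)

52/151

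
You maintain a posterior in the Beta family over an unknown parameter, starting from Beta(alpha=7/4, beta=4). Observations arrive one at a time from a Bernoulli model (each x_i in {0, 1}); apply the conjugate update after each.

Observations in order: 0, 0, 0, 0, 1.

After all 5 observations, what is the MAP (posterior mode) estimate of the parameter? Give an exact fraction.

obs 1: x=0 → posterior Beta(7/4, 5)
obs 2: x=0 → posterior Beta(7/4, 6)
obs 3: x=0 → posterior Beta(7/4, 7)
obs 4: x=0 → posterior Beta(7/4, 8)
obs 5: x=1 → posterior Beta(11/4, 8)

1/5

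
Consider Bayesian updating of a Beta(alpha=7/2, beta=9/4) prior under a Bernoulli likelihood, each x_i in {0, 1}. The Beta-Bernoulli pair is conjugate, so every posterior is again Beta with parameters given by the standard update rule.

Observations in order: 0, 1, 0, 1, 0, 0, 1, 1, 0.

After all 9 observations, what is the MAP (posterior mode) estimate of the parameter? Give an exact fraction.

obs 1: x=0 → posterior Beta(7/2, 13/4)
obs 2: x=1 → posterior Beta(9/2, 13/4)
obs 3: x=0 → posterior Beta(9/2, 17/4)
obs 4: x=1 → posterior Beta(11/2, 17/4)
obs 5: x=0 → posterior Beta(11/2, 21/4)
obs 6: x=0 → posterior Beta(11/2, 25/4)
obs 7: x=1 → posterior Beta(13/2, 25/4)
obs 8: x=1 → posterior Beta(15/2, 25/4)
obs 9: x=0 → posterior Beta(15/2, 29/4)

26/51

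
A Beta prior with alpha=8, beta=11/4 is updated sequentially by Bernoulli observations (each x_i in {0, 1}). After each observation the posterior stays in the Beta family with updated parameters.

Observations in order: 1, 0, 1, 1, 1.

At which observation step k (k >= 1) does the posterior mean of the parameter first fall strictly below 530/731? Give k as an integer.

obs 1: x=1 → posterior Beta(9, 11/4)
obs 2: x=0 → posterior Beta(9, 15/4)
obs 3: x=1 → posterior Beta(10, 15/4)
obs 4: x=1 → posterior Beta(11, 15/4)
obs 5: x=1 → posterior Beta(12, 15/4)

k = 2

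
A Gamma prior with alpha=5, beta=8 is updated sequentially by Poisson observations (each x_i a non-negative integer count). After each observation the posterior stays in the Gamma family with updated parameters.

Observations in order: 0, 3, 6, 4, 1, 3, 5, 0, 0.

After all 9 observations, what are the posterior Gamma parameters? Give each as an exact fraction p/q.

alpha=27, beta=17

obs 1: x=0 → posterior Gamma(5, 9)
obs 2: x=3 → posterior Gamma(8, 10)
obs 3: x=6 → posterior Gamma(14, 11)
obs 4: x=4 → posterior Gamma(18, 12)
obs 5: x=1 → posterior Gamma(19, 13)
obs 6: x=3 → posterior Gamma(22, 14)
obs 7: x=5 → posterior Gamma(27, 15)
obs 8: x=0 → posterior Gamma(27, 16)
obs 9: x=0 → posterior Gamma(27, 17)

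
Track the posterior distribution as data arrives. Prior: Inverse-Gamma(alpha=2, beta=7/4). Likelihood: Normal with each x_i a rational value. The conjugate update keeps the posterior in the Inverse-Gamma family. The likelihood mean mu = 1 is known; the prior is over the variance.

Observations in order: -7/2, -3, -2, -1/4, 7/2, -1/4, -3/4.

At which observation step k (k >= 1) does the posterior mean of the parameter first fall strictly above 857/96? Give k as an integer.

obs 1: x=-7/2 → posterior Inverse-Gamma(5/2, 95/8)
obs 2: x=-3 → posterior Inverse-Gamma(3, 159/8)
obs 3: x=-2 → posterior Inverse-Gamma(7/2, 195/8)
obs 4: x=-1/4 → posterior Inverse-Gamma(4, 805/32)
obs 5: x=7/2 → posterior Inverse-Gamma(9/2, 905/32)
obs 6: x=-1/4 → posterior Inverse-Gamma(5, 465/16)
obs 7: x=-3/4 → posterior Inverse-Gamma(11/2, 979/32)

k = 2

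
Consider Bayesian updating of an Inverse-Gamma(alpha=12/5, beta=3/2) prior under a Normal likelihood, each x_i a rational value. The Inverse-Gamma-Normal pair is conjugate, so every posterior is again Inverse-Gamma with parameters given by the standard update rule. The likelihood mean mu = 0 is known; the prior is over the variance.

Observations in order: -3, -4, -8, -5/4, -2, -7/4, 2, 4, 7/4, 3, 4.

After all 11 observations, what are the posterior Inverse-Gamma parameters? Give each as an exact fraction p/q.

obs 1: x=-3 → posterior Inverse-Gamma(29/10, 6)
obs 2: x=-4 → posterior Inverse-Gamma(17/5, 14)
obs 3: x=-8 → posterior Inverse-Gamma(39/10, 46)
obs 4: x=-5/4 → posterior Inverse-Gamma(22/5, 1497/32)
obs 5: x=-2 → posterior Inverse-Gamma(49/10, 1561/32)
obs 6: x=-7/4 → posterior Inverse-Gamma(27/5, 805/16)
obs 7: x=2 → posterior Inverse-Gamma(59/10, 837/16)
obs 8: x=4 → posterior Inverse-Gamma(32/5, 965/16)
obs 9: x=7/4 → posterior Inverse-Gamma(69/10, 1979/32)
obs 10: x=3 → posterior Inverse-Gamma(37/5, 2123/32)
obs 11: x=4 → posterior Inverse-Gamma(79/10, 2379/32)

alpha=79/10, beta=2379/32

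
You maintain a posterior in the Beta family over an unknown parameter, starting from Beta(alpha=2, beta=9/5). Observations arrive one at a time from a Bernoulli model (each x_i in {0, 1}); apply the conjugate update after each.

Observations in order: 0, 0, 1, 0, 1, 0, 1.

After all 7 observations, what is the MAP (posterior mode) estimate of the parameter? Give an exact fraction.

5/11

obs 1: x=0 → posterior Beta(2, 14/5)
obs 2: x=0 → posterior Beta(2, 19/5)
obs 3: x=1 → posterior Beta(3, 19/5)
obs 4: x=0 → posterior Beta(3, 24/5)
obs 5: x=1 → posterior Beta(4, 24/5)
obs 6: x=0 → posterior Beta(4, 29/5)
obs 7: x=1 → posterior Beta(5, 29/5)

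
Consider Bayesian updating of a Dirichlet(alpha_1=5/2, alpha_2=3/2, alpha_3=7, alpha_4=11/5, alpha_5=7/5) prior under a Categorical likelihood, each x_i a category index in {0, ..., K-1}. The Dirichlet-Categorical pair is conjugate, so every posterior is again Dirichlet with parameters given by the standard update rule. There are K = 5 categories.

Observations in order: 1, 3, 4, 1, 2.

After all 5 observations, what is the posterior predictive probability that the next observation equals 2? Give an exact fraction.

20/49

obs 1: x=1 → posterior Dirichlet(5/2, 5/2, 7, 11/5, 7/5)
obs 2: x=3 → posterior Dirichlet(5/2, 5/2, 7, 16/5, 7/5)
obs 3: x=4 → posterior Dirichlet(5/2, 5/2, 7, 16/5, 12/5)
obs 4: x=1 → posterior Dirichlet(5/2, 7/2, 7, 16/5, 12/5)
obs 5: x=2 → posterior Dirichlet(5/2, 7/2, 8, 16/5, 12/5)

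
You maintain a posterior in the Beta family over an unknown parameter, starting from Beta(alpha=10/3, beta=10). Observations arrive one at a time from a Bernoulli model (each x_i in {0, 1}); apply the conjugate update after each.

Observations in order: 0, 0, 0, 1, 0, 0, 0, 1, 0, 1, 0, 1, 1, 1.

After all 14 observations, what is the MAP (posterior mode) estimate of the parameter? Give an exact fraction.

25/76

obs 1: x=0 → posterior Beta(10/3, 11)
obs 2: x=0 → posterior Beta(10/3, 12)
obs 3: x=0 → posterior Beta(10/3, 13)
obs 4: x=1 → posterior Beta(13/3, 13)
obs 5: x=0 → posterior Beta(13/3, 14)
obs 6: x=0 → posterior Beta(13/3, 15)
obs 7: x=0 → posterior Beta(13/3, 16)
obs 8: x=1 → posterior Beta(16/3, 16)
obs 9: x=0 → posterior Beta(16/3, 17)
obs 10: x=1 → posterior Beta(19/3, 17)
obs 11: x=0 → posterior Beta(19/3, 18)
obs 12: x=1 → posterior Beta(22/3, 18)
obs 13: x=1 → posterior Beta(25/3, 18)
obs 14: x=1 → posterior Beta(28/3, 18)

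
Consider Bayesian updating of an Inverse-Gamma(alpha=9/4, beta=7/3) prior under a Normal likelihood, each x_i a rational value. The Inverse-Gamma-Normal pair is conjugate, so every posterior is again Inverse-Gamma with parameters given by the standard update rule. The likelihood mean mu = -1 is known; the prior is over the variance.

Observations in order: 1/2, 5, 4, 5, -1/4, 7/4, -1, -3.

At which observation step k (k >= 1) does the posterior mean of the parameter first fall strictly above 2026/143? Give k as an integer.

k = 4

obs 1: x=1/2 → posterior Inverse-Gamma(11/4, 83/24)
obs 2: x=5 → posterior Inverse-Gamma(13/4, 515/24)
obs 3: x=4 → posterior Inverse-Gamma(15/4, 815/24)
obs 4: x=5 → posterior Inverse-Gamma(17/4, 1247/24)
obs 5: x=-1/4 → posterior Inverse-Gamma(19/4, 5015/96)
obs 6: x=7/4 → posterior Inverse-Gamma(21/4, 2689/48)
obs 7: x=-1 → posterior Inverse-Gamma(23/4, 2689/48)
obs 8: x=-3 → posterior Inverse-Gamma(25/4, 2785/48)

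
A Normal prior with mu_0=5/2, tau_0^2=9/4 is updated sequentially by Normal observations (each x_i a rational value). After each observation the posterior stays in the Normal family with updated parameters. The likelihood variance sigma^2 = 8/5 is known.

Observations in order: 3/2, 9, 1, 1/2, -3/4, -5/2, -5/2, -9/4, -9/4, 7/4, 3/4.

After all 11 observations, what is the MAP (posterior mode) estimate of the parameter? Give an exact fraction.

obs 1: x=3/2 → posterior Normal(295/154, 72/77)
obs 2: x=9 → posterior Normal(1105/244, 36/61)
obs 3: x=1 → posterior Normal(1195/334, 72/167)
obs 4: x=1/2 → posterior Normal(155/53, 18/53)
obs 5: x=-3/4 → posterior Normal(2345/1028, 72/257)
obs 6: x=-5/2 → posterior Normal(1895/1208, 36/151)
obs 7: x=-5/2 → posterior Normal(1445/1388, 72/347)
obs 8: x=-9/4 → posterior Normal(65/98, 9/49)
obs 9: x=-9/4 → posterior Normal(635/1748, 72/437)
obs 10: x=7/4 → posterior Normal(475/964, 36/241)
obs 11: x=3/4 → posterior Normal(35/68, 72/527)

35/68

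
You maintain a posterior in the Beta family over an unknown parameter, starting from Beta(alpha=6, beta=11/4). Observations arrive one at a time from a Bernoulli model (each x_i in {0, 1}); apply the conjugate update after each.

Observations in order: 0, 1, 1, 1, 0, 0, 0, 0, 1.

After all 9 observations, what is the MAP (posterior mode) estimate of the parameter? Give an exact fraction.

obs 1: x=0 → posterior Beta(6, 15/4)
obs 2: x=1 → posterior Beta(7, 15/4)
obs 3: x=1 → posterior Beta(8, 15/4)
obs 4: x=1 → posterior Beta(9, 15/4)
obs 5: x=0 → posterior Beta(9, 19/4)
obs 6: x=0 → posterior Beta(9, 23/4)
obs 7: x=0 → posterior Beta(9, 27/4)
obs 8: x=0 → posterior Beta(9, 31/4)
obs 9: x=1 → posterior Beta(10, 31/4)

4/7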